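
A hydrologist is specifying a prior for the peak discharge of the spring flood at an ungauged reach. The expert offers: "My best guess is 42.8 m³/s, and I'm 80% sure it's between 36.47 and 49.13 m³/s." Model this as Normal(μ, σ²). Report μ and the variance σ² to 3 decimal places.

A symmetric 80% interval runs μ ± z·σ with z = 1.282.
Half-width = 6.33, so σ = 6.33/1.282 = 4.9393 and σ² = 24.397.
μ is the stated best guess, 42.800.

μ = 42.800, σ² = 24.397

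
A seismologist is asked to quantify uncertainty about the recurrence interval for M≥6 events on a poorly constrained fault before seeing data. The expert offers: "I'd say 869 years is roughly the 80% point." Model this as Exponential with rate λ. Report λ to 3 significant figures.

P(T < 869.0) = 1 − e^(−λ·869.0) = 0.8, so λ = −ln(1−0.8)/869.0 = −ln(0.2)/869.0 = 0.00185.

λ ≈ 0.00185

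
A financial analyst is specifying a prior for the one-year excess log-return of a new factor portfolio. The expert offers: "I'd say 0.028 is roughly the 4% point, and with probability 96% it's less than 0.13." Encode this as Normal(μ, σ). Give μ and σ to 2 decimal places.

The p-quantile of Normal(μ,σ) is μ + z_p·σ, with z_{0.04} = -1.751 and z_{0.96} = 1.751.
Eliminate σ: μ = (z₂·x₁ − z₁·x₂)/(z₂ − z₁) = (1.751·0.028 − (-1.751)·0.13)/3.501 = 0.08.
Then σ = (x₂ − x₁)/(z₂ − z₁) = (0.13 − 0.028)/3.501 = 0.03.

μ = 0.08, σ = 0.03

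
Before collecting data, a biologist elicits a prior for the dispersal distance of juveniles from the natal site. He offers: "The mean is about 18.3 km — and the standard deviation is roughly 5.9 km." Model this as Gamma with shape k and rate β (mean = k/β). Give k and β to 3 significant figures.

For Gamma(k, rate β): mean = k/β, variance = k/β², so CV = 1/√k.
CV = SD/mean = 5.9/18.3 = 0.3224, hence k = 1/CV² = 9.62.
Then β = k/mean = 9.62/18.3 = 0.526.

k ≈ 9.62, β ≈ 0.526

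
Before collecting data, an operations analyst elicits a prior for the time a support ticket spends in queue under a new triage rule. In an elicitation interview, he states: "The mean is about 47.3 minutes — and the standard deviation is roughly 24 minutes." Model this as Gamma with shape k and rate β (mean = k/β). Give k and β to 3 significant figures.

k ≈ 3.88, β ≈ 0.0821

For Gamma(k, rate β): mean = k/β, variance = k/β², so CV = 1/√k.
CV = SD/mean = 24/47.3 = 0.5074, hence k = 1/CV² = 3.88.
Then β = k/mean = 3.88/47.3 = 0.0821.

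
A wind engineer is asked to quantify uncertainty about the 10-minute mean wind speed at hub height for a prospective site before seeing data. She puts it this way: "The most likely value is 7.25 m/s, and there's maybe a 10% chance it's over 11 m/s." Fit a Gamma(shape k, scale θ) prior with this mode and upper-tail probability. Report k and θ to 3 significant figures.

k ≈ 11.7, θ ≈ 0.676

Gamma(k,θ) with k>1 has mode (k−1)θ, so θ = 7.25/(k−1).
Need P(X < 11) = 0.9 with θ tied to k this way. Start at k = 2, θ = 7.25: P(X<11) ≈ 0.448.
Too low — raise k to concentrate. Iterating converges to k ≈ 11.7.
Then θ = 7.25/(11.7−1) ≈ 0.676.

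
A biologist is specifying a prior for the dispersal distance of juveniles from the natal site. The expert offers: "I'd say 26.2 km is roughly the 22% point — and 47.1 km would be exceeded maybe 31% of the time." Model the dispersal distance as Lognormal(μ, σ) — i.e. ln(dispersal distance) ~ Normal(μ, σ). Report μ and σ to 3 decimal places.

If T ~ Lognormal(μ,σ) then ln T ~ Normal(μ,σ), so the p-quantile of ln T is μ + z_p·σ.
ln(26.2) = 3.266 and ln(47.1) = 3.852; z_{0.22} = -0.7722, z_{0.69} = 0.4959.
σ = (3.852 − 3.266)/(0.4959 − (-0.7722)) = 0.463.
μ = 3.266 − (-0.7722)·0.463 = 3.623.

μ ≈ 3.623, σ ≈ 0.463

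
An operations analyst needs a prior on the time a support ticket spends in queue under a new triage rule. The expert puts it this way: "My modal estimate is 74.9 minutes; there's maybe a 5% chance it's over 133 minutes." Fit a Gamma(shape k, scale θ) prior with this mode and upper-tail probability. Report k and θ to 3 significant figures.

k ≈ 9.46, θ ≈ 8.86

Gamma(k,θ) with k>1 has mode (k−1)θ, so θ = 74.9/(k−1).
Need P(X < 133) = 0.95 with θ tied to k this way. Start at k = 2, θ = 74.9: P(X<133) ≈ 0.530.
Too low — raise k to concentrate. Iterating converges to k ≈ 9.46.
Then θ = 74.9/(9.46−1) ≈ 8.86.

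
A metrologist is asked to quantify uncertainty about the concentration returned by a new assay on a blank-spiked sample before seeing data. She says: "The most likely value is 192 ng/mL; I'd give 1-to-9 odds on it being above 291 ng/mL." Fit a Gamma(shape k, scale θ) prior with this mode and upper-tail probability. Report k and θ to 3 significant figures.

Gamma(k,θ) with k>1 has mode (k−1)θ, so θ = 192/(k−1).
Need P(X < 291) = 0.9 with θ tied to k this way. Start at k = 2, θ = 192: P(X<291) ≈ 0.447.
Too low — raise k to concentrate. Iterating converges to k ≈ 11.8.
Then θ = 192/(11.8−1) ≈ 17.8.

k ≈ 11.8, θ ≈ 17.8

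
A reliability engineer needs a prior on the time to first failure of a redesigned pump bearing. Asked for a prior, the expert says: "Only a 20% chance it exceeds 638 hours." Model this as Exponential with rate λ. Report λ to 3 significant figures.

λ ≈ 0.00252

P(T > 638.0) = e^(−λ·638.0) = 0.2, so λ = −ln(0.2)/638.0 = 0.00252.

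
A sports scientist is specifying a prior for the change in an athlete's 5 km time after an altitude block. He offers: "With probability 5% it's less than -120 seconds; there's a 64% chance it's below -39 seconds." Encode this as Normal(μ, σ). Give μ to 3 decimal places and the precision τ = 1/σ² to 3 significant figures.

For Normal(μ,σ), the p-quantile is μ + z_p·σ. Here z_{0.05} = -1.645, z_{0.64} = 0.3585.
So -120 = μ − 1.645σ and -39 = μ + 0.3585σ.
Subtracting: σ = (-39 − -120)/(0.3585 − (-1.645)) = 40.433.
Then μ = -120 − (-1.645)·40.433 = -53.494.
Precision τ = 1/σ² = 1/40.43² = 0.000612.

μ = -53.494, τ = 0.000612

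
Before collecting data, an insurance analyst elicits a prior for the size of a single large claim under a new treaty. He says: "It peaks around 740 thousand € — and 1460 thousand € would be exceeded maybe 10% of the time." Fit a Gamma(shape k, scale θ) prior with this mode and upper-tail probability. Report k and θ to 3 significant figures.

k ≈ 5.15, θ ≈ 178

Gamma(k,θ) with k>1 has mode (k−1)θ, so θ = 740/(k−1).
Need P(X < 1460) = 0.9 with θ tied to k this way. Start at k = 2, θ = 740: P(X<1460) ≈ 0.587.
Too low — raise k to concentrate. Iterating converges to k ≈ 5.15.
Then θ = 740/(5.15−1) ≈ 178.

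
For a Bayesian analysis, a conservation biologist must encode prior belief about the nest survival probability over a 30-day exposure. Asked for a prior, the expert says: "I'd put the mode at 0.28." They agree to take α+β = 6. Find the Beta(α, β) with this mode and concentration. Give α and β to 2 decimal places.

For α,β > 1 the Beta mode is (α−1)/(α+β−2). With α+β = 6, the mode is (α−1)/4.
Set (α−1)/4 = 0.28 → α = 1 + 0.28·4 = 2.12.
β = 6 − α = 3.88.

α = 2.12, β = 3.88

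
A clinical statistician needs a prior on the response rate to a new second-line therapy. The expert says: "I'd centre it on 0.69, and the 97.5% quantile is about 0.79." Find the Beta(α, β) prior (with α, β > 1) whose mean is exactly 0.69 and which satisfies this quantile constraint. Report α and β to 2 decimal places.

α ≈ 50.42, β ≈ 22.65

With mean 0.69 fixed, write α = 0.69s, β = 0.31s where s = α+β.
Need P(θ < 0.79) = 0.975 under Beta(0.69s, 0.31s). Normal approximation: (q−m)/√(m(1−m)/s) ≈ z_{0.975} = 1.96, so s ≈ 0.69·0.31·(1.96)²/(0.79−0.69)² = 82.2.
At s = 82.2: P(θ<0.79) ≈ 0.981. Adjusting to match 0.975 gives s ≈ 73.08.
So α = 0.69·73.08 ≈ 50.42, β = 0.31·73.08 ≈ 22.65.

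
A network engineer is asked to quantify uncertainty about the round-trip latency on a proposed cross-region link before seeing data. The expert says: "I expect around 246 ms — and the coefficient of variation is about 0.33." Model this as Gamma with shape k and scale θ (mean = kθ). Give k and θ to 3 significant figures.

k ≈ 9.18, θ ≈ 26.8

For Gamma(k, scale θ): mean = kθ, variance = kθ², so CV = 1/√k.
CV = 0.33, hence k = 1/CV² = 9.18.
Then θ = mean/k = 246/9.18 = 26.8.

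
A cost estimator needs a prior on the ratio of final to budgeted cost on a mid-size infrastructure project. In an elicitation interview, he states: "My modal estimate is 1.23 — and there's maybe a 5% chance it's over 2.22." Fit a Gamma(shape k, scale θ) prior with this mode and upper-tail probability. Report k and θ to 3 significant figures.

Gamma(k,θ) with k>1 has mode (k−1)θ, so θ = 1.23/(k−1).
Need P(X < 2.22) = 0.95 with θ tied to k this way. Start at k = 2, θ = 1.23: P(X<2.22) ≈ 0.539.
Too low — raise k to concentrate. Iterating converges to k ≈ 8.99.
Then θ = 1.23/(8.99−1) ≈ 0.154.

k ≈ 8.99, θ ≈ 0.154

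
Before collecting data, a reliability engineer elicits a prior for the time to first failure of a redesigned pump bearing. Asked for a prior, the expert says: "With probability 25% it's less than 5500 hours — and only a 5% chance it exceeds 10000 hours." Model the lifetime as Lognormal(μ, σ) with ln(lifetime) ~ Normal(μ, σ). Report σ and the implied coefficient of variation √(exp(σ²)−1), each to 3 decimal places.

σ ≈ 0.258, CV ≈ 0.262

If T ~ Lognormal(μ,σ) then ln T ~ Normal(μ,σ), so the p-quantile of ln T is μ + z_p·σ.
ln(5500) = 8.613 and ln(10000) = 9.21; z_{0.25} = -0.6745, z_{0.95} = 1.645.
σ = (9.21 − 8.613)/(1.645 − (-0.6745)) = 0.258.
μ = 8.613 − (-0.6745)·0.258 = 8.786.
CV = √(exp(σ²)−1) = √(exp(0.0664)−1) = 0.262.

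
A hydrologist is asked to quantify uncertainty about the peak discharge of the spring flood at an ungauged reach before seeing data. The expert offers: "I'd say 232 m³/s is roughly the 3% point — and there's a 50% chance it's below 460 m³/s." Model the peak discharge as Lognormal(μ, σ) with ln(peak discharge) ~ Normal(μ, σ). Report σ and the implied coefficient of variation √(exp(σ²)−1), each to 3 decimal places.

σ ≈ 0.364, CV ≈ 0.376

If T ~ Lognormal(μ,σ) then ln T ~ Normal(μ,σ), so the p-quantile of ln T is μ + z_p·σ.
ln(232) = 5.447 and ln(460) = 6.131; z_{0.03} = -1.881, z_{0.5} = 0.
σ = (6.131 − 5.447)/(0 − (-1.881)) = 0.364.
μ = 5.447 − (-1.881)·0.364 = 6.131.
CV = √(exp(σ²)−1) = √(exp(0.1324)−1) = 0.376.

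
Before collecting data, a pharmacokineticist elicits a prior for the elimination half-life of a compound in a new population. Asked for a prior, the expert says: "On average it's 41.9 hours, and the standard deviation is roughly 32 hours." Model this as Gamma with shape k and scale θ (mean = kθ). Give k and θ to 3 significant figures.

k ≈ 1.71, θ ≈ 24.4

For Gamma(k, scale θ): mean = kθ, variance = kθ², so CV = 1/√k.
CV = SD/mean = 32/41.9 = 0.7637, hence k = 1/CV² = 1.71.
Then θ = mean/k = 41.9/1.71 = 24.4.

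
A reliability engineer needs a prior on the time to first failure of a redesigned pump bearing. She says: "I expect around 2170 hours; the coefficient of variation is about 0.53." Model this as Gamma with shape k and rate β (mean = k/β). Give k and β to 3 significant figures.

For Gamma(k, rate β): mean = k/β, variance = k/β², so CV = 1/√k.
CV = 0.53, hence k = 1/CV² = 3.56.
Then β = k/mean = 3.56/2170 = 0.00164.

k ≈ 3.56, β ≈ 0.00164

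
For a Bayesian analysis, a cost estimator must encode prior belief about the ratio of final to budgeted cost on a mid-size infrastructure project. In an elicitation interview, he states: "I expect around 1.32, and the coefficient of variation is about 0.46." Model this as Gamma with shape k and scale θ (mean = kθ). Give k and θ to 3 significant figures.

For Gamma(k, scale θ): mean = kθ, variance = kθ², so CV = 1/√k.
CV = 0.46, hence k = 1/CV² = 4.73.
Then θ = mean/k = 1.32/4.73 = 0.279.

k ≈ 4.73, θ ≈ 0.279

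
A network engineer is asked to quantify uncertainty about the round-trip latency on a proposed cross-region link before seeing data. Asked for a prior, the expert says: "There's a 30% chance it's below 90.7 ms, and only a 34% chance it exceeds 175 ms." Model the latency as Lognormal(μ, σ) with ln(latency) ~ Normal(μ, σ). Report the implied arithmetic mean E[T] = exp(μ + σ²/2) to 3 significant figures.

If T ~ Lognormal(μ,σ) then ln T ~ Normal(μ,σ), so the p-quantile of ln T is μ + z_p·σ.
ln(90.7) = 4.508 and ln(175) = 5.165; z_{0.3} = -0.5244, z_{0.66} = 0.4125.
σ = (5.165 − 4.508)/(0.4125 − (-0.5244)) = 0.702.
μ = 4.508 − (-0.5244)·0.702 = 4.875.
E[T] = exp(μ + σ²/2) = exp(4.875 + 0.2461) = 168 ms.

E[T] ≈ 168 ms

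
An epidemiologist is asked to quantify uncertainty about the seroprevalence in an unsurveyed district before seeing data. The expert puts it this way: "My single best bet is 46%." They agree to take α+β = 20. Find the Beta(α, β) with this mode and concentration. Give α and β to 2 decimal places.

For α,β > 1 the Beta mode is (α−1)/(α+β−2). With α+β = 20, the mode is (α−1)/18.
Set (α−1)/18 = 0.46 → α = 1 + 0.46·18 = 9.28.
β = 20 − α = 10.72.

α = 9.28, β = 10.72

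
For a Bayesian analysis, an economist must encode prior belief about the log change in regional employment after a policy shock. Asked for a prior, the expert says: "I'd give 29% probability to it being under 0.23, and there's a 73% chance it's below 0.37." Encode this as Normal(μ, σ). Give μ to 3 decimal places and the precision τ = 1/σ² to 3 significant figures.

For Normal(μ,σ), the p-quantile is μ + z_p·σ. Here z_{0.29} = -0.5534, z_{0.73} = 0.6128.
So 0.23 = μ − 0.5534σ and 0.37 = μ + 0.6128σ.
Subtracting: σ = (0.37 − 0.23)/(0.6128 − (-0.5534)) = 0.120.
Then μ = 0.23 − (-0.5534)·0.120 = 0.296.
Precision τ = 1/σ² = 1/0.12² = 69.4.

μ = 0.296, τ = 69.4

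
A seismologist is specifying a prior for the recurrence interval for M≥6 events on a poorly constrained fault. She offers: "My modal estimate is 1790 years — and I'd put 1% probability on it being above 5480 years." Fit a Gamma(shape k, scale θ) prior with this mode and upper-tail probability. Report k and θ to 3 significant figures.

Gamma(k,θ) with k>1 has mode (k−1)θ, so θ = 1790/(k−1).
Need P(X < 5480) = 0.99 with θ tied to k this way. Start at k = 2, θ = 1790: P(X<5480) ≈ 0.810.
Too low — raise k to concentrate. Iterating converges to k ≈ 4.58.
Then θ = 1790/(4.58−1) ≈ 500.

k ≈ 4.58, θ ≈ 500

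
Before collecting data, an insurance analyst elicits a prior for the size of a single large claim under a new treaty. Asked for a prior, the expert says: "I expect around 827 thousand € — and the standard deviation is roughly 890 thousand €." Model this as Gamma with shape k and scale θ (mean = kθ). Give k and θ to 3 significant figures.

For Gamma(k, scale θ): mean = kθ, variance = kθ², so CV = 1/√k.
CV = SD/mean = 890/827 = 1.076, hence k = 1/CV² = 0.863.
Then θ = mean/k = 827/0.863 = 958.

k ≈ 0.863, θ ≈ 958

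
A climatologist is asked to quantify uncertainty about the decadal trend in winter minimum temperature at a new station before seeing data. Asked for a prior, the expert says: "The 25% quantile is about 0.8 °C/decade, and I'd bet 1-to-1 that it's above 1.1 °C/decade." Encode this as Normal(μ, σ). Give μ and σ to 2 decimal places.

μ = 1.10, σ = 0.44

The p-quantile of Normal(μ,σ) is μ + z_p·σ, with z_{0.25} = -0.6745 and z_{0.5} = 0.
Eliminate σ: μ = (z₂·x₁ − z₁·x₂)/(z₂ − z₁) = (0·0.8 − (-0.6745)·1.1)/0.6745 = 1.10.
Then σ = (x₂ − x₁)/(z₂ − z₁) = (1.1 − 0.8)/0.6745 = 0.44.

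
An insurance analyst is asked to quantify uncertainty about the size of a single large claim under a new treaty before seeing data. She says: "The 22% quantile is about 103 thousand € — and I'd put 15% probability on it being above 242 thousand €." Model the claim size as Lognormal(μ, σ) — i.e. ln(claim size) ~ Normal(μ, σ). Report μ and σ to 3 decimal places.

If T ~ Lognormal(μ,σ) then ln T ~ Normal(μ,σ), so the p-quantile of ln T is μ + z_p·σ.
ln(103) = 4.635 and ln(242) = 5.489; z_{0.22} = -0.7722, z_{0.85} = 1.036.
σ = (5.489 − 4.635)/(1.036 − (-0.7722)) = 0.472.
μ = 4.635 − (-0.7722)·0.472 = 4.999.

μ ≈ 4.999, σ ≈ 0.472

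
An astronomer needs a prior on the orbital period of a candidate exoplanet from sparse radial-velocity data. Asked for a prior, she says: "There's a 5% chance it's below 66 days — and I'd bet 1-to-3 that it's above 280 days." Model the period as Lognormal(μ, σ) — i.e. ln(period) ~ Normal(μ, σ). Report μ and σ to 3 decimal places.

If T ~ Lognormal(μ,σ) then ln T ~ Normal(μ,σ), so the p-quantile of ln T is μ + z_p·σ.
ln(66) = 4.19 and ln(280) = 5.635; z_{0.05} = -1.645, z_{0.75} = 0.6745.
σ = (5.635 − 4.19)/(0.6745 − (-1.645)) = 0.623.
μ = 4.19 − (-1.645)·0.623 = 5.215.

μ ≈ 5.215, σ ≈ 0.623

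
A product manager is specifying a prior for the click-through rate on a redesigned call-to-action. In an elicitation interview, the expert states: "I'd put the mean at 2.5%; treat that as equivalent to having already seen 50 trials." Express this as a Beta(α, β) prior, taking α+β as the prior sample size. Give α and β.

α = 1.25, β = 48.75

Under the effective-sample-size interpretation, Beta(α, β) has prior mean α/(α+β) and prior sample size α+β.
So α+β = 50 and α/(α+β) = 0.025, giving α = 0.025·50 = 1.25 and β = 50 − 1.25 = 48.75.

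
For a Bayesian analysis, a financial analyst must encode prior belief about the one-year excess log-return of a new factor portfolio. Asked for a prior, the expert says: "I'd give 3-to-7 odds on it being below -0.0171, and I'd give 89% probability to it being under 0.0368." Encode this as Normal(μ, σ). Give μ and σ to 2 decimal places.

For Normal(μ,σ), the p-quantile is μ + z_p·σ. Here z_{0.3} = -0.5244, z_{0.89} = 1.227.
So -0.0171 = μ − 0.5244σ and 0.0368 = μ + 1.227σ.
Subtracting: σ = (0.0368 − -0.0171)/(1.227 − (-0.5244)) = 0.03.
Then μ = -0.0171 − (-0.5244)·0.03 = -0.00.

μ = -0.00, σ = 0.03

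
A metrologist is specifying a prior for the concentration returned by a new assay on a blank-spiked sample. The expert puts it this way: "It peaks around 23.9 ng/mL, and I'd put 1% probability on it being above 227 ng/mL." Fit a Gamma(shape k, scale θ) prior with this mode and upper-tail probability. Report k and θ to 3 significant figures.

k ≈ 1.62, θ ≈ 38.4

Gamma(k,θ) with k>1 has mode (k−1)θ, so θ = 23.9/(k−1).
Need P(X < 227) = 0.99 with θ tied to k this way. Start at k = 2, θ = 23.9: P(X<227) ≈ 0.999.
Too high — lower k to spread out. Iterating converges to k ≈ 1.62.
Then θ = 23.9/(1.62−1) ≈ 38.4.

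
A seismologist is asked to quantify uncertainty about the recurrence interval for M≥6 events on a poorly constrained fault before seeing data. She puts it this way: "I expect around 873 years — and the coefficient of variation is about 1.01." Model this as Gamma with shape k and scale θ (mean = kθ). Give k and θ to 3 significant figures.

For Gamma(k, scale θ): mean = kθ, variance = kθ², so CV = 1/√k.
CV = 1.01, hence k = 1/CV² = 0.98.
Then θ = mean/k = 873/0.98 = 891.

k ≈ 0.98, θ ≈ 891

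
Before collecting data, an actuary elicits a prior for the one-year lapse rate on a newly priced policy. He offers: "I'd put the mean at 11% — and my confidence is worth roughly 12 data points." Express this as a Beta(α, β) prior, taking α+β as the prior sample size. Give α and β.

α = 1.32, β = 10.68

Under the effective-sample-size interpretation, Beta(α, β) has prior mean α/(α+β) and prior sample size α+β.
So α+β = 12 and α/(α+β) = 0.11, giving α = 0.11·12 = 1.32 and β = 12 − 1.32 = 10.68.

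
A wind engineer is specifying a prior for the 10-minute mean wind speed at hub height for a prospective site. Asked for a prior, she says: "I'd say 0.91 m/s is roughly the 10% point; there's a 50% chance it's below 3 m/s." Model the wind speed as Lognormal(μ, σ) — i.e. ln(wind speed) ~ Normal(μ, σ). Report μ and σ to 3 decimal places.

If T ~ Lognormal(μ,σ) then ln T ~ Normal(μ,σ), so the p-quantile of ln T is μ + z_p·σ.
ln(0.91) = -0.09431 and ln(3) = 1.099; z_{0.1} = -1.282, z_{0.5} = 0.
σ = (1.099 − -0.09431)/(0 − (-1.282)) = 0.931.
μ = -0.09431 − (-1.282)·0.931 = 1.099.

μ ≈ 1.099, σ ≈ 0.931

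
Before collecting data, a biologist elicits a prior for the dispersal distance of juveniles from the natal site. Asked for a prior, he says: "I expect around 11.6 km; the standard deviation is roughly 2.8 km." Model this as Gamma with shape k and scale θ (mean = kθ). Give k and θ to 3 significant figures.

k ≈ 17.2, θ ≈ 0.676

For Gamma(k, scale θ): mean = kθ, variance = kθ², so CV = 1/√k.
CV = SD/mean = 2.8/11.6 = 0.2414, hence k = 1/CV² = 17.2.
Then θ = mean/k = 11.6/17.2 = 0.676.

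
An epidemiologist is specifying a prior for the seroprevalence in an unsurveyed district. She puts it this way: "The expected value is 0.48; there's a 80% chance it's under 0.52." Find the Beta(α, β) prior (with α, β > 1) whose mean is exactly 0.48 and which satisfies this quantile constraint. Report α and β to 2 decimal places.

α ≈ 53.02, β ≈ 57.43

With mean 0.48 fixed, write α = 0.48s, β = 0.52s where s = α+β.
Need P(θ < 0.52) = 0.8 under Beta(0.48s, 0.52s). Normal approximation: (q−m)/√(m(1−m)/s) ≈ z_{0.8} = 0.842, so s ≈ 0.48·0.52·(0.842)²/(0.52−0.48)² = 110.5.
At s = 110.5: P(θ<0.52) ≈ 0.800. Adjusting to match 0.8 gives s ≈ 110.45.
So α = 0.48·110.45 ≈ 53.02, β = 0.52·110.45 ≈ 57.43.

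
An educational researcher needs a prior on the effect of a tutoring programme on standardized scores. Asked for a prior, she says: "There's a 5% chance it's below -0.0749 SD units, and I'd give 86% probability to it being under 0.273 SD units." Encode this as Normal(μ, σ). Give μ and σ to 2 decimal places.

μ = 0.14, σ = 0.13

For Normal(μ,σ), the p-quantile is μ + z_p·σ. Here z_{0.05} = -1.645, z_{0.86} = 1.08.
So -0.0749 = μ − 1.645σ and 0.273 = μ + 1.08σ.
Subtracting: σ = (0.273 − -0.0749)/(1.08 − (-1.645)) = 0.13.
Then μ = -0.0749 − (-1.645)·0.13 = 0.14.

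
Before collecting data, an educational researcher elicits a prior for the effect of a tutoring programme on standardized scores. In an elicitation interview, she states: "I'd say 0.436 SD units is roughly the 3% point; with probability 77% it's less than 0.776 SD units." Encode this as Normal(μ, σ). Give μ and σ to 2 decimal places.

μ = 0.68, σ = 0.13

The p-quantile of Normal(μ,σ) is μ + z_p·σ, with z_{0.03} = -1.881 and z_{0.77} = 0.7388.
Eliminate σ: μ = (z₂·x₁ − z₁·x₂)/(z₂ − z₁) = (0.7388·0.436 − (-1.881)·0.776)/2.62 = 0.68.
Then σ = (x₂ − x₁)/(z₂ − z₁) = (0.776 − 0.436)/2.62 = 0.13.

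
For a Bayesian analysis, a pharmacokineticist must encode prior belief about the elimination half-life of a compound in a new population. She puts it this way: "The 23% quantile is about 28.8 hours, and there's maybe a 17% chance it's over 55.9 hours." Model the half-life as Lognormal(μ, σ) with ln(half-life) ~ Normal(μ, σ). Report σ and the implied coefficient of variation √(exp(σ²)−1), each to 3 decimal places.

If T ~ Lognormal(μ,σ) then ln T ~ Normal(μ,σ), so the p-quantile of ln T is μ + z_p·σ.
ln(28.8) = 3.36 and ln(55.9) = 4.024; z_{0.23} = -0.7388, z_{0.83} = 0.9542.
σ = (4.024 − 3.36)/(0.9542 − (-0.7388)) = 0.392.
μ = 3.36 − (-0.7388)·0.392 = 3.650.
CV = √(exp(σ²)−1) = √(exp(0.1534)−1) = 0.407.

σ ≈ 0.392, CV ≈ 0.407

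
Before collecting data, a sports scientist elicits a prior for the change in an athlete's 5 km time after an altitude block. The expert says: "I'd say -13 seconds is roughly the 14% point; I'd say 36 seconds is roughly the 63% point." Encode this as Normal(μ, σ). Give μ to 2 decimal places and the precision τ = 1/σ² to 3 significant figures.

The p-quantile of Normal(μ,σ) is μ + z_p·σ, with z_{0.14} = -1.08 and z_{0.63} = 0.3319.
Eliminate σ: μ = (z₂·x₁ − z₁·x₂)/(z₂ − z₁) = (0.3319·-13 − (-1.08)·36)/1.412 = 24.49.
Then σ = (x₂ − x₁)/(z₂ − z₁) = (36 − -13)/1.412 = 34.70.
Precision τ = 1/σ² = 1/34.7² = 0.000831.

μ = 24.49, τ = 0.000831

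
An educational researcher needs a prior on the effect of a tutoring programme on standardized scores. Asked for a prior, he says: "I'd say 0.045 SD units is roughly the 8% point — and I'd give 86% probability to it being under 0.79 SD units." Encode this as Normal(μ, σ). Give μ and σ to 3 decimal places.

The p-quantile of Normal(μ,σ) is μ + z_p·σ, with z_{0.08} = -1.405 and z_{0.86} = 1.08.
Eliminate σ: μ = (z₂·x₁ − z₁·x₂)/(z₂ − z₁) = (1.08·0.045 − (-1.405)·0.79)/2.485 = 0.466.
Then σ = (x₂ − x₁)/(z₂ − z₁) = (0.79 − 0.045)/2.485 = 0.300.

μ = 0.466, σ = 0.300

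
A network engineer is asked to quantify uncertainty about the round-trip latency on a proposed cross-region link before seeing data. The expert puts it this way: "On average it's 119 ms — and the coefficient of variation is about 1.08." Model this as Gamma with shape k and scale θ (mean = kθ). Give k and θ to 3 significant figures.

For Gamma(k, scale θ): mean = kθ, variance = kθ², so CV = 1/√k.
CV = 1.08, hence k = 1/CV² = 0.857.
Then θ = mean/k = 119/0.857 = 139.

k ≈ 0.857, θ ≈ 139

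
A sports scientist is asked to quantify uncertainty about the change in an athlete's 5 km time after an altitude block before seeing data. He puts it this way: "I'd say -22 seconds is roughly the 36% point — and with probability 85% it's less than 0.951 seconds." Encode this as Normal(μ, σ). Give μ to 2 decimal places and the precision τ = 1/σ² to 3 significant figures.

The p-quantile of Normal(μ,σ) is μ + z_p·σ, with z_{0.36} = -0.3585 and z_{0.85} = 1.036.
Eliminate σ: μ = (z₂·x₁ − z₁·x₂)/(z₂ − z₁) = (1.036·-22 − (-0.3585)·0.951)/1.395 = -16.10.
Then σ = (x₂ − x₁)/(z₂ − z₁) = (0.951 − -22)/1.395 = 16.45.
Precision τ = 1/σ² = 1/16.45² = 0.00369.

μ = -16.10, τ = 0.00369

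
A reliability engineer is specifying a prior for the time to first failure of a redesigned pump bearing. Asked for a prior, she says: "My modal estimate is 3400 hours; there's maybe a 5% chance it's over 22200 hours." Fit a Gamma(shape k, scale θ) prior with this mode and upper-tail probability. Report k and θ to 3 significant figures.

Gamma(k,θ) with k>1 has mode (k−1)θ, so θ = 3400/(k−1).
Need P(X < 22200) = 0.95 with θ tied to k this way. Start at k = 2, θ = 3400: P(X<22200) ≈ 0.989.
Too high — lower k to spread out. Iterating converges to k ≈ 1.63.
Then θ = 3400/(1.63−1) ≈ 5370.

k ≈ 1.63, θ ≈ 5370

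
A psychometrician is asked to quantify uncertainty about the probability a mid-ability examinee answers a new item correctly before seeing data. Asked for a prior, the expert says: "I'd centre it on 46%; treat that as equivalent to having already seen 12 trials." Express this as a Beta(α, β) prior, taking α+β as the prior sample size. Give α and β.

Under the effective-sample-size interpretation, Beta(α, β) has prior mean α/(α+β) and prior sample size α+β.
So α+β = 12 and α/(α+β) = 0.46, giving α = 0.46·12 = 5.52 and β = 12 − 5.52 = 6.48.

α = 5.52, β = 6.48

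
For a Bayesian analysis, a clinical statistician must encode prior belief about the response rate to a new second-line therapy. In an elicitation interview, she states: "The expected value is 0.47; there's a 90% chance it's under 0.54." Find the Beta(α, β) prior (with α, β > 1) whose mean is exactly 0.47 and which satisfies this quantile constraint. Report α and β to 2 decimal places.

With mean 0.47 fixed, write α = 0.47s, β = 0.53s where s = α+β.
Need P(θ < 0.54) = 0.9 under Beta(0.47s, 0.53s). Normal approximation: (q−m)/√(m(1−m)/s) ≈ z_{0.9} = 1.28, so s ≈ 0.47·0.53·(1.28)²/(0.54−0.47)² = 83.5.
At s = 83.5: P(θ<0.54) ≈ 0.900. Adjusting to match 0.9 gives s ≈ 83.54.
So α = 0.47·83.54 ≈ 39.26, β = 0.53·83.54 ≈ 44.27.

α ≈ 39.26, β ≈ 44.27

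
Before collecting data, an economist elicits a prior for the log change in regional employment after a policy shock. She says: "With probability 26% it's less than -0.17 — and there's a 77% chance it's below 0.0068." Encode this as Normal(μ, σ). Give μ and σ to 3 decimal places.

μ = -0.088, σ = 0.128

The p-quantile of Normal(μ,σ) is μ + z_p·σ, with z_{0.26} = -0.6433 and z_{0.77} = 0.7388.
Eliminate σ: μ = (z₂·x₁ − z₁·x₂)/(z₂ − z₁) = (0.7388·-0.17 − (-0.6433)·0.0068)/1.382 = -0.088.
Then σ = (x₂ − x₁)/(z₂ − z₁) = (0.0068 − -0.17)/1.382 = 0.128.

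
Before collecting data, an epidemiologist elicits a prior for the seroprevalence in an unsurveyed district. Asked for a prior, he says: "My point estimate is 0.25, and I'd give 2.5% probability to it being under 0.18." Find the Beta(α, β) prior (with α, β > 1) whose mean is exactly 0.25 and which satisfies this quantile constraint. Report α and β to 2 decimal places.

With mean 0.25 fixed, write α = 0.25s, β = 0.75s where s = α+β.
Need P(θ < 0.18) = 0.025 under Beta(0.25s, 0.75s). Normal approximation: (q−m)/√(m(1−m)/s) ≈ z_{0.025} = -1.96, so s ≈ 0.25·0.75·(-1.96)²/(0.18−0.25)² = 147.0.
At s = 147.0: P(θ<0.18) ≈ 0.019. Adjusting to match 0.025 gives s ≈ 131.28.
So α = 0.25·131.28 ≈ 32.82, β = 0.75·131.28 ≈ 98.46.

α ≈ 32.82, β ≈ 98.46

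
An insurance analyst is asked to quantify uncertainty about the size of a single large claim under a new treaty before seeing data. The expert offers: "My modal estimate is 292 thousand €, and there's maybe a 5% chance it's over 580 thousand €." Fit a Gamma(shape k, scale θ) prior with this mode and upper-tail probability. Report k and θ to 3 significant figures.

Gamma(k,θ) with k>1 has mode (k−1)θ, so θ = 292/(k−1).
Need P(X < 580) = 0.95 with θ tied to k this way. Start at k = 2, θ = 292: P(X<580) ≈ 0.590.
Too low — raise k to concentrate. Iterating converges to k ≈ 6.89.
Then θ = 292/(6.89−1) ≈ 49.6.

k ≈ 6.89, θ ≈ 49.6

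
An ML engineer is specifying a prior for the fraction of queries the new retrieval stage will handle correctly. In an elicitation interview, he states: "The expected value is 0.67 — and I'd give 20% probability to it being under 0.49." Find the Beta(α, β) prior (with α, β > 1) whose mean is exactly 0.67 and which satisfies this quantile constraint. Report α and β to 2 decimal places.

With mean 0.67 fixed, write α = 0.67s, β = 0.33s where s = α+β.
Need P(θ < 0.49) = 0.2 under Beta(0.67s, 0.33s). Normal approximation: (q−m)/√(m(1−m)/s) ≈ z_{0.2} = -0.842, so s ≈ 0.67·0.33·(-0.842)²/(0.49−0.67)² = 4.8.
At s = 4.8: P(θ<0.49) ≈ 0.193. Adjusting to match 0.2 gives s ≈ 4.48.
So α = 0.67·4.48 ≈ 3.00, β = 0.33·4.48 ≈ 1.48.

α ≈ 3.00, β ≈ 1.48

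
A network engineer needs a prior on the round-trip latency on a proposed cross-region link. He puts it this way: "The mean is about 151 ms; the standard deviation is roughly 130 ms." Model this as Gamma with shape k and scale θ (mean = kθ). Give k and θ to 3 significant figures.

For Gamma(k, scale θ): mean = kθ, variance = kθ², so CV = 1/√k.
CV = SD/mean = 130/151 = 0.8609, hence k = 1/CV² = 1.35.
Then θ = mean/k = 151/1.35 = 112.

k ≈ 1.35, θ ≈ 112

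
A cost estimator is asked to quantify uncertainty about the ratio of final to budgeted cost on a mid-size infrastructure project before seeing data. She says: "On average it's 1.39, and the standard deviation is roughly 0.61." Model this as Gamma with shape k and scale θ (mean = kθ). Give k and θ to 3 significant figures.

For Gamma(k, scale θ): mean = kθ, variance = kθ², so CV = 1/√k.
CV = SD/mean = 0.61/1.39 = 0.4388, hence k = 1/CV² = 5.19.
Then θ = mean/k = 1.39/5.19 = 0.268.

k ≈ 5.19, θ ≈ 0.268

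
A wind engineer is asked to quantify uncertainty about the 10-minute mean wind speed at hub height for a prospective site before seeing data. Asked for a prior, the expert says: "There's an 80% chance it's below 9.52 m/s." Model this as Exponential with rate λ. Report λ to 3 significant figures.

λ ≈ 0.169

P(T < 9.52) = 1 − e^(−λ·9.52) = 0.8, so λ = −ln(1−0.8)/9.52 = −ln(0.2)/9.52 = 0.169.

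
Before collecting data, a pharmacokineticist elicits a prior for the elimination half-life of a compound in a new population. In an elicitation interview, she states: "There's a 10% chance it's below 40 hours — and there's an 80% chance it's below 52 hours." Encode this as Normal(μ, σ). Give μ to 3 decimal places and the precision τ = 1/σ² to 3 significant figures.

μ = 47.243, τ = 0.0313

The p-quantile of Normal(μ,σ) is μ + z_p·σ, with z_{0.1} = -1.282 and z_{0.8} = 0.8416.
Eliminate σ: μ = (z₂·x₁ − z₁·x₂)/(z₂ − z₁) = (0.8416·40 − (-1.282)·52)/2.123 = 47.243.
Then σ = (x₂ − x₁)/(z₂ − z₁) = (52 − 40)/2.123 = 5.652.
Precision τ = 1/σ² = 1/5.652² = 0.0313.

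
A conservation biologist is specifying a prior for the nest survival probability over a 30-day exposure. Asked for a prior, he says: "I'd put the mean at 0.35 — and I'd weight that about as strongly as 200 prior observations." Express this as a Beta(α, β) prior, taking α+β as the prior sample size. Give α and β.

α = 70, β = 130

Under the effective-sample-size interpretation, Beta(α, β) has prior mean α/(α+β) and prior sample size α+β.
So α+β = 200 and α/(α+β) = 0.35, giving α = 0.35·200 = 70 and β = 200 − 70 = 130.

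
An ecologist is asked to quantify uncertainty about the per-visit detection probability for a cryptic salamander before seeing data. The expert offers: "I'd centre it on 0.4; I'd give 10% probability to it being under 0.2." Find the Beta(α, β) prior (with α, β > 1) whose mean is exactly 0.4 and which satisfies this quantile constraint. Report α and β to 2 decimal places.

With mean 0.4 fixed, write α = 0.4s, β = 0.6s where s = α+β.
Need P(θ < 0.2) = 0.1 under Beta(0.4s, 0.6s). Normal approximation: (q−m)/√(m(1−m)/s) ≈ z_{0.1} = -1.28, so s ≈ 0.4·0.6·(-1.28)²/(0.2−0.4)² = 9.9.
At s = 9.9: P(θ<0.2) ≈ 0.087. Adjusting to match 0.1 gives s ≈ 8.90.
So α = 0.4·8.90 ≈ 3.56, β = 0.6·8.90 ≈ 5.34.

α ≈ 3.56, β ≈ 5.34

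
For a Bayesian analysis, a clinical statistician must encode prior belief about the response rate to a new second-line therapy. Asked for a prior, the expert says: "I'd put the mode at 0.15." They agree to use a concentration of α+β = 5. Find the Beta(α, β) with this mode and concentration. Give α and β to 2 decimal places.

α = 1.45, β = 3.55

For α,β > 1 the Beta mode is (α−1)/(α+β−2). With α+β = 5, the mode is (α−1)/3.
Set (α−1)/3 = 0.15 → α = 1 + 0.15·3 = 1.45.
β = 5 − α = 3.55.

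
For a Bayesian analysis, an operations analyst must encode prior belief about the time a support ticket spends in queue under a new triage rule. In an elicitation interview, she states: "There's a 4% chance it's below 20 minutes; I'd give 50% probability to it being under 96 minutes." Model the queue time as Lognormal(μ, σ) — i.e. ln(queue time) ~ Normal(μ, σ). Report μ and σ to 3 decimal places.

μ ≈ 4.564, σ ≈ 0.896

If T ~ Lognormal(μ,σ) then ln T ~ Normal(μ,σ), so the p-quantile of ln T is μ + z_p·σ.
ln(20) = 2.996 and ln(96) = 4.564; z_{0.04} = -1.751, z_{0.5} = 0.
σ = (4.564 − 2.996)/(0 − (-1.751)) = 0.896.
μ = 2.996 − (-1.751)·0.896 = 4.564.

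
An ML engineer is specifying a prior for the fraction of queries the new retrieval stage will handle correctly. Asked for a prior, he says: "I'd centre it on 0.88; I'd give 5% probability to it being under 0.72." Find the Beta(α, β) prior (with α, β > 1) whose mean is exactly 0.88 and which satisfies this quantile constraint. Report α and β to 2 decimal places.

With mean 0.88 fixed, write α = 0.88s, β = 0.12s where s = α+β.
Need P(θ < 0.72) = 0.05 under Beta(0.88s, 0.12s). Normal approximation: (q−m)/√(m(1−m)/s) ≈ z_{0.05} = -1.64, so s ≈ 0.88·0.12·(-1.64)²/(0.72−0.88)² = 11.2.
At s = 11.2: P(θ<0.72) ≈ 0.069. Adjusting to match 0.05 gives s ≈ 14.57.
So α = 0.88·14.57 ≈ 12.83, β = 0.12·14.57 ≈ 1.75.

α ≈ 12.83, β ≈ 1.75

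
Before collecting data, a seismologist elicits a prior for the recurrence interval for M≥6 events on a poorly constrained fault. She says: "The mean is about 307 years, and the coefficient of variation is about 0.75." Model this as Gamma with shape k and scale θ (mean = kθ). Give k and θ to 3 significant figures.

k ≈ 1.78, θ ≈ 173

For Gamma(k, scale θ): mean = kθ, variance = kθ², so CV = 1/√k.
CV = 0.75, hence k = 1/CV² = 1.78.
Then θ = mean/k = 307/1.78 = 173.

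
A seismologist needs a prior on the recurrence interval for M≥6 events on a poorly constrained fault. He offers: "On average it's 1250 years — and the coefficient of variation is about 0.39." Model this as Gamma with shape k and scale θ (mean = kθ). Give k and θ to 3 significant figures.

k ≈ 6.57, θ ≈ 190

For Gamma(k, scale θ): mean = kθ, variance = kθ², so CV = 1/√k.
CV = 0.39, hence k = 1/CV² = 6.57.
Then θ = mean/k = 1250/6.57 = 190.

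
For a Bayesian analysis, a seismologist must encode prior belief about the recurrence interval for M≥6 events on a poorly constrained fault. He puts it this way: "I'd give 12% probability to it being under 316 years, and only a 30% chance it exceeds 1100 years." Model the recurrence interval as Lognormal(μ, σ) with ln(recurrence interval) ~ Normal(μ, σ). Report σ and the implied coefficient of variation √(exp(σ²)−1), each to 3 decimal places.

If T ~ Lognormal(μ,σ) then ln T ~ Normal(μ,σ), so the p-quantile of ln T is μ + z_p·σ.
ln(316) = 5.756 and ln(1100) = 7.003; z_{0.12} = -1.175, z_{0.7} = 0.5244.
σ = (7.003 − 5.756)/(0.5244 − (-1.175)) = 0.734.
μ = 5.756 − (-1.175)·0.734 = 6.618.
CV = √(exp(σ²)−1) = √(exp(0.5387)−1) = 0.845.

σ ≈ 0.734, CV ≈ 0.845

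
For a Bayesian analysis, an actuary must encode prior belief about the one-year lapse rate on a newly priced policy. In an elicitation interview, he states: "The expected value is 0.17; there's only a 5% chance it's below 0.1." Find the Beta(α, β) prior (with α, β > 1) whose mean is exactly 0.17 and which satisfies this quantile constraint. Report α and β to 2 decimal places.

With mean 0.17 fixed, write α = 0.17s, β = 0.83s where s = α+β.
Need P(θ < 0.1) = 0.05 under Beta(0.17s, 0.83s). Normal approximation: (q−m)/√(m(1−m)/s) ≈ z_{0.05} = -1.64, so s ≈ 0.17·0.83·(-1.64)²/(0.1−0.17)² = 77.9.
At s = 77.9: P(θ<0.1) ≈ 0.034. Adjusting to match 0.05 gives s ≈ 64.79.
So α = 0.17·64.79 ≈ 11.01, β = 0.83·64.79 ≈ 53.78.

α ≈ 11.01, β ≈ 53.78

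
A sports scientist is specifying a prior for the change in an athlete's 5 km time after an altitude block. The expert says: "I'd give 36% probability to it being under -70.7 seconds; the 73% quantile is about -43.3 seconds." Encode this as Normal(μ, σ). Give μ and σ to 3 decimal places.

The p-quantile of Normal(μ,σ) is μ + z_p·σ, with z_{0.36} = -0.3585 and z_{0.73} = 0.6128.
Eliminate σ: μ = (z₂·x₁ − z₁·x₂)/(z₂ − z₁) = (0.6128·-70.7 − (-0.3585)·-43.3)/0.9713 = -60.588.
Then σ = (x₂ − x₁)/(z₂ − z₁) = (-43.3 − -70.7)/0.9713 = 28.210.

μ = -60.588, σ = 28.210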